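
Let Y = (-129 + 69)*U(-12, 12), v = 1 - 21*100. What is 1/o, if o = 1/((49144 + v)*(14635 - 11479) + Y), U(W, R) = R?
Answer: 148473300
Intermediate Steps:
v = -2099 (v = 1 - 2100 = -2099)
Y = -720 (Y = (-129 + 69)*12 = -60*12 = -720)
o = 1/148473300 (o = 1/((49144 - 2099)*(14635 - 11479) - 720) = 1/(47045*3156 - 720) = 1/(148474020 - 720) = 1/148473300 ≈ 6.7352e-9)
1/o = 1/(1/148473300) = 148473300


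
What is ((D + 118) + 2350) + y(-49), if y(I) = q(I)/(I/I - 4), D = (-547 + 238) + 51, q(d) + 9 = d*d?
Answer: 4238/3 ≈ 1412.7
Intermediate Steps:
q(d) = -9 + d**2 (q(d) = -9 + d*d = -9 + d**2)
D = -258 (D = -309 + 51 = -258)
y(I) = 3 - I**2/3 (y(I) = (-9 + I**2)/(I/I - 4) = (-9 + I**2)/(1 - 4) = (-9 + I**2)/(-3) = -(-9 + I**2)/3 = 3 - I**2/3)
((D + 118) + 2350) + y(-49) = ((-258 + 118) + 2350) + (3 - 1/3*(-49)**2) = (-140 + 2350) + (3 - 1/3*2401) = 2210 + (3 - 2401/3) = 2210 - 2392/3 = 4238/3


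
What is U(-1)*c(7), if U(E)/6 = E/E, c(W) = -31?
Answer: -186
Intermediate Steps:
U(E) = 6 (U(E) = 6*(E/E) = 6*1 = 6)
U(-1)*c(7) = 6*(-31) = -186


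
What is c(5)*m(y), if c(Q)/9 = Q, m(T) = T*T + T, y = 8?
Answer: 3240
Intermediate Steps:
m(T) = T + T² (m(T) = T² + T = T + T²)
c(Q) = 9*Q
c(5)*m(y) = (9*5)*(8*(1 + 8)) = 45*(8*9) = 45*72 = 3240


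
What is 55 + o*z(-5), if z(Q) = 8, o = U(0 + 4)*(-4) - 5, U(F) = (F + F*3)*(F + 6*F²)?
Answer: -51185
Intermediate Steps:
U(F) = 4*F*(F + 6*F²) (U(F) = (F + 3*F)*(F + 6*F²) = (4*F)*(F + 6*F²) = 4*F*(F + 6*F²))
o = -6405 (o = ((0 + 4)²*(4 + 24*(0 + 4)))*(-4) - 5 = (4²*(4 + 24*4))*(-4) - 5 = (16*(4 + 96))*(-4) - 5 = (16*100)*(-4) - 5 = 1600*(-4) - 5 = -6400 - 5 = -6405)
55 + o*z(-5) = 55 - 6405*8 = 55 - 51240 = -51185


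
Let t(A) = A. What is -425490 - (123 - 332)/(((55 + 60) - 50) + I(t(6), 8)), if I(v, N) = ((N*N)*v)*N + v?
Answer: -1337314861/3143 ≈ -4.2549e+5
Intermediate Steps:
I(v, N) = v + v*N**3 (I(v, N) = (N**2*v)*N + v = (v*N**2)*N + v = v*N**3 + v = v + v*N**3)
-425490 - (123 - 332)/(((55 + 60) - 50) + I(t(6), 8)) = -425490 - (123 - 332)/(((55 + 60) - 50) + 6*(1 + 8**3)) = -425490 - (-209)/((115 - 50) + 6*(1 + 512)) = -425490 - (-209)/(65 + 6*513) = -425490 - (-209)/(65 + 3078) = -425490 - (-209)/3143 = -425490 - 1*(-209/3143) = -425490 + 209/3143 = -1337314861/3143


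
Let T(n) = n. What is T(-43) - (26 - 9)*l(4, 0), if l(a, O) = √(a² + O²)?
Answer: -111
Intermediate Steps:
l(a, O) = √(O² + a²)
T(-43) - (26 - 9)*l(4, 0) = -43 - (26 - 9)*√(0² + 4²) = -43 - 17*√(0 + 16) = -43 - 17*√16 = -43 - 17*4 = -43 - 1*68 = -43 - 68 = -111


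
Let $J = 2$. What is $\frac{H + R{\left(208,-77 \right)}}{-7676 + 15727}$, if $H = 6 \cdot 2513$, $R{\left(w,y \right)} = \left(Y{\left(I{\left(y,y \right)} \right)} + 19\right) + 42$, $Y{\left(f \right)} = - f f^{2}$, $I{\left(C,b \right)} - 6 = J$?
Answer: $\frac{14627}{8051} \approx 1.8168$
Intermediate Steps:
$I{\left(C,b \right)} = 8$ ($I{\left(C,b \right)} = 6 + 2 = 8$)
$Y{\left(f \right)} = - f^{3}$
$R{\left(w,y \right)} = -451$ ($R{\left(w,y \right)} = \left(- 8^{3} + 19\right) + 42 = \left(\left(-1\right) 512 + 19\right) + 42 = \left(-512 + 19\right) + 42 = -493 + 42 = -451$)
$H = 15078$
$\frac{H + R{\left(208,-77 \right)}}{-7676 + 15727} = \frac{15078 - 451}{-7676 + 15727} = \frac{14627}{8051}$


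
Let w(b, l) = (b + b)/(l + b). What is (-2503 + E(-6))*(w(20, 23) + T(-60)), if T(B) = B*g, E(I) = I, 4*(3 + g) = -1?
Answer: -21138325/43 ≈ -4.9159e+5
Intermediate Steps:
g = -13/4 (g = -3 + (¼)*(-1) = -3 - ¼ = -13/4 ≈ -3.2500)
T(B) = -13*B/4 (T(B) = B*(-13/4) = -13*B/4)
w(b, l) = 2*b/(b + l) (w(b, l) = (2*b)/(b + l) = 2*b/(b + l))
(-2503 + E(-6))*(w(20, 23) + T(-60)) = (-2503 - 6)*(2*20/(20 + 23) - 13/4*(-60)) = -2509*(2*20/43 + 195) = -2509*(2*20*(1/43) + 195) = -2509*(40/43 + 195) = -2509*8425/43 = -21138325/43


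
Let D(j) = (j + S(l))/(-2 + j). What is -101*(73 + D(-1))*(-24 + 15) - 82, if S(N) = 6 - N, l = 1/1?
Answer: 65063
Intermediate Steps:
l = 1
D(j) = (5 + j)/(-2 + j) (D(j) = (j + (6 - 1*1))/(-2 + j) = (j + (6 - 1))/(-2 + j) = (j + 5)/(-2 + j) = (5 + j)/(-2 + j))
-101*(73 + D(-1))*(-24 + 15) - 82 = -101*(73 + (5 - 1)/(-2 - 1))*(-24 + 15) - 82 = -101*(73 + 4/(-3))*(-9) - 82 = -101*(73 - 1/3*4)*(-9) - 82 = -101*(73 - 4/3)*(-9) - 82 = -21715*(-9)/3 - 82 = -101*(-645) - 82 = 65145 - 82 = 65063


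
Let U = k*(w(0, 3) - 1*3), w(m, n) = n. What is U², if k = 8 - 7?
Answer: 0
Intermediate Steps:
k = 1
U = 0 (U = 1*(3 - 1*3) = 1*(3 - 3) = 1*0 = 0)
U² = 0² = 0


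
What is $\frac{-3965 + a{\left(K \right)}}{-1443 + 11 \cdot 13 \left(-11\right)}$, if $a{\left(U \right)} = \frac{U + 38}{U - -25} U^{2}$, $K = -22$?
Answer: $\frac{4151}{9048} \approx 0.45878$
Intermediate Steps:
$a{\left(U \right)} = \frac{U^{2} \left(38 + U\right)}{25 + U}$ ($a{\left(U \right)} = \frac{38 + U}{U + 25} U^{2} = \frac{38 + U}{25 + U} U^{2} = \frac{U^{2} \left(38 + U\right)}{25 + U}$)
$\frac{-3965 + a{\left(K \right)}}{-1443 + 11 \cdot 13 \left(-11\right)} = \frac{-3965 + \frac{\left(-22\right)^{2} \left(38 - 22\right)}{25 - 22}}{-1443 + 11 \cdot 13 \left(-11\right)} = \frac{-3965 + 484 \cdot \frac{1}{3} \cdot 16}{-1443 + 143 \left(-11\right)} = \frac{-3965 + 484 \cdot \frac{1}{3} \cdot 16}{-1443 - 1573} = \frac{-3965 + \frac{7744}{3}}{-3016} = \left(- \frac{4151}{3}\right) \left(- \frac{1}{3016}\right) = \frac{4151}{9048}$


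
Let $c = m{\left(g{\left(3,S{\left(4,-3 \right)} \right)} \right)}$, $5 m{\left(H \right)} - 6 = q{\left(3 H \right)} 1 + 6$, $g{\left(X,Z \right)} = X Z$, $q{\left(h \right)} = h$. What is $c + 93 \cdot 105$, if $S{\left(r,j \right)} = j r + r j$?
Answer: $\frac{48621}{5} \approx 9724.2$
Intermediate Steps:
$S{\left(r,j \right)} = 2 j r$ ($S{\left(r,j \right)} = j r + j r = 2 j r$)
$m{\left(H \right)} = \frac{12}{5} + \frac{3 H}{5}$ ($m{\left(H \right)} = \frac{6}{5} + \frac{3 H 1 + 6}{5} = \frac{6}{5} + \frac{3 H + 6}{5} = \frac{6}{5} + \frac{6 + 3 H}{5} = \frac{6}{5} + \left(\frac{6}{5} + \frac{3 H}{5}\right) = \frac{12}{5} + \frac{3 H}{5}$)
$c = - \frac{204}{5}$ ($c = \frac{12}{5} + \frac{3 \cdot 3 \cdot 2 \left(-3\right) 4}{5} = \frac{12}{5} + \frac{3 \cdot 3 \left(-24\right)}{5} = \frac{12}{5} + \frac{3}{5} \left(-72\right) = \frac{12}{5} - \frac{216}{5} = - \frac{204}{5} \approx -40.8$)
$c + 93 \cdot 105 = - \frac{204}{5} + 93 \cdot 105 = - \frac{204}{5} + 9765 = \frac{48621}{5}$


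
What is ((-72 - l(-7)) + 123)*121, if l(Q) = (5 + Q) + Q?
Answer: 7260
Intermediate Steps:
l(Q) = 5 + 2*Q
((-72 - l(-7)) + 123)*121 = ((-72 - (5 + 2*(-7))) + 123)*121 = ((-72 - (5 - 14)) + 123)*121 = ((-72 - 1*(-9)) + 123)*121 = ((-72 + 9) + 123)*121 = (-63 + 123)*121 = 60*121 = 7260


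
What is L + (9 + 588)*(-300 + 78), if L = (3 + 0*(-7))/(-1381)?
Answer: -183029457/1381 ≈ -1.3253e+5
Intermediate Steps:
L = -3/1381 (L = (3 + 0)*(-1/1381) = 3*(-1/1381) = -3/1381 ≈ -0.0021723)
L + (9 + 588)*(-300 + 78) = -3/1381 + (9 + 588)*(-300 + 78) = -3/1381 + 597*(-222) = -3/1381 - 132534 = -183029457/1381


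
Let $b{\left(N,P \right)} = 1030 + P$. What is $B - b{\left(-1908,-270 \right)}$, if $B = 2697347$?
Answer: $2696587$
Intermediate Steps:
$B - b{\left(-1908,-270 \right)} = 2697347 - \left(1030 - 270\right) = 2697347 - 760 = 2696587$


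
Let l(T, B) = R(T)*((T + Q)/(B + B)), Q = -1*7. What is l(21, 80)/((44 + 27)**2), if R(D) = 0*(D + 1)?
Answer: 0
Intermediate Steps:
R(D) = 0 (R(D) = 0*(1 + D) = 0)
Q = -7
l(T, B) = 0 (l(T, B) = 0*((T - 7)/(B + B)) = 0*((-7 + T)/((2*B))) = 0*((-7 + T)*(1/(2*B))) = 0*((-7 + T)/(2*B)) = 0)
l(21, 80)/((44 + 27)**2) = 0/((44 + 27)**2) = 0/(71**2) = 0/5041 = 0*(1/5041) = 0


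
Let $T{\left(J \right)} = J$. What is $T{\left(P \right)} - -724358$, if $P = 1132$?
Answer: $725490$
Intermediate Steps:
$T{\left(P \right)} - -724358 = 1132 - -724358 = 1132 + 724358 = 725490$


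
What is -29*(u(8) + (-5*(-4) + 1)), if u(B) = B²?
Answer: -2465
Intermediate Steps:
-29*(u(8) + (-5*(-4) + 1)) = -29*(8² + (-5*(-4) + 1)) = -29*(64 + (20 + 1)) = -29*(64 + 21) = -29*85 = -2465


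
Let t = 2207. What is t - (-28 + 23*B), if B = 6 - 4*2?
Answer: 2281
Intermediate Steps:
B = -2 (B = 6 - 8 = -2)
t - (-28 + 23*B) = 2207 - (-28 + 23*(-2)) = 2207 - (-28 - 46) = 2207 - 1*(-74) = 2207 + 74 = 2281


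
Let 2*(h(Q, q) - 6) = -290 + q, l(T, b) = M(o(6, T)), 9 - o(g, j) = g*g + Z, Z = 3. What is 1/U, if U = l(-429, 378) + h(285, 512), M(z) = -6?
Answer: 1/111 ≈ 0.0090090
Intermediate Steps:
o(g, j) = 6 - g² (o(g, j) = 9 - (g*g + 3) = 9 - (g² + 3) = 9 - (3 + g²) = 9 + (-3 - g²) = 6 - g²)
l(T, b) = -6
h(Q, q) = -139 + q/2 (h(Q, q) = 6 + (-290 + q)/2 = 6 + (-145 + q/2) = -139 + q/2)
U = 111 (U = -6 + (-139 + (½)*512) = -6 + (-139 + 256) = -6 + 117 = 111)
1/U = 1/111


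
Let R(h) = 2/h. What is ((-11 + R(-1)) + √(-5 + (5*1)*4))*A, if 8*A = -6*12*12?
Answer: 1404 - 108*√15 ≈ 985.72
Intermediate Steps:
A = -108 (A = (-6*12*12)/8 = (-72*12)/8 = (⅛)*(-864) = -108)
((-11 + R(-1)) + √(-5 + (5*1)*4))*A = ((-11 + 2/(-1)) + √(-5 + (5*1)*4))*(-108) = ((-11 + 2*(-1)) + √(-5 + 5*4))*(-108) = ((-11 - 2) + √(-5 + 20))*(-108) = (-13 + √15)*(-108) = 1404 - 108*√15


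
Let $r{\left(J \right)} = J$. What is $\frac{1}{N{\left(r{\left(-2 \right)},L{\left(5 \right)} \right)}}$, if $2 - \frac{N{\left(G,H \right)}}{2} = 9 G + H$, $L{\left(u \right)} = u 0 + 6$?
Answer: $\frac{1}{28} \approx 0.035714$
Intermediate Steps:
$L{\left(u \right)} = 6$ ($L{\left(u \right)} = 0 + 6 = 6$)
$N{\left(G,H \right)} = 4 - 18 G - 2 H$ ($N{\left(G,H \right)} = 4 - 2 \left(9 G + H\right) = 4 - 2 \left(H + 9 G\right) = 4 - \left(2 H + 18 G\right) = 4 - 18 G - 2 H$)
$\frac{1}{N{\left(r{\left(-2 \right)},L{\left(5 \right)} \right)}} = \frac{1}{4 - -36 - 12} = \frac{1}{4 + 36 - 12} = \frac{1}{28}$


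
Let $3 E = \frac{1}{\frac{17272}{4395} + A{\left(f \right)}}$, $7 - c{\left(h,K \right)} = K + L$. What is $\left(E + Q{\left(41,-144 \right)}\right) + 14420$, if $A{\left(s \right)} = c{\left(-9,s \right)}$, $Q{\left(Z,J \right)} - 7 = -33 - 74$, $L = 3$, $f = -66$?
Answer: $\frac{4652884505}{324922} \approx 14320.0$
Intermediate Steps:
$Q{\left(Z,J \right)} = -100$ ($Q{\left(Z,J \right)} = 7 - 107 = -100$)
$c{\left(h,K \right)} = 4 - K$ ($c{\left(h,K \right)} = 7 - \left(K + 3\right) = 7 - \left(3 + K\right) = 4 - K$)
$A{\left(s \right)} = 4 - s$
$E = \frac{1465}{324922}$ ($E = \frac{1}{3 \left(\frac{17272}{4395} + \left(4 - -66\right)\right)} = \frac{1}{3 \left(17272 \cdot \frac{1}{4395} + \left(4 + 66\right)\right)} = \frac{1}{3 \left(\frac{17272}{4395} + 70\right)} = \frac{1}{3 \cdot \frac{324922}{4395}} = \frac{1}{3} \cdot \frac{4395}{324922} = \frac{1465}{324922} \approx 0.0045088$)
$\left(E + Q{\left(41,-144 \right)}\right) + 14420 = \left(\frac{1465}{324922} - 100\right) + 14420 = - \frac{32490735}{324922} + 14420 = \frac{4652884505}{324922}$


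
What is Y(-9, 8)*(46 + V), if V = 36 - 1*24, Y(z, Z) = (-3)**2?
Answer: 522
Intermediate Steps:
Y(z, Z) = 9
V = 12 (V = 36 - 24 = 12)
Y(-9, 8)*(46 + V) = 9*(46 + 12) = 9*58 = 522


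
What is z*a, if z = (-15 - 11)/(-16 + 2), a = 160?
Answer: 2080/7 ≈ 297.14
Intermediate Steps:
z = 13/7 (z = -26/(-14) = -26*(-1/14) = 13/7 ≈ 1.8571)
z*a = (13/7)*160 = 2080/7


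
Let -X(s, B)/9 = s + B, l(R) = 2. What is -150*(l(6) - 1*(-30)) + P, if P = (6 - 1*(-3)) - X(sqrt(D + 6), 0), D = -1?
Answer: -4791 + 9*sqrt(5) ≈ -4770.9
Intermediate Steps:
X(s, B) = -9*B - 9*s (X(s, B) = -9*(s + B) = -9*(B + s) = -9*B - 9*s)
P = 9 + 9*sqrt(5) (P = (6 - 1*(-3)) - (-9*0 - 9*sqrt(-1 + 6)) = (6 + 3) - (0 - 9*sqrt(5)) = 9 - (-9)*sqrt(5) = 9 + 9*sqrt(5) ≈ 29.125)
-150*(l(6) - 1*(-30)) + P = -150*(2 - 1*(-30)) + (9 + 9*sqrt(5)) = -150*(2 + 30) + (9 + 9*sqrt(5)) = -150*32 + (9 + 9*sqrt(5)) = -4800 + (9 + 9*sqrt(5)) = -4791 + 9*sqrt(5)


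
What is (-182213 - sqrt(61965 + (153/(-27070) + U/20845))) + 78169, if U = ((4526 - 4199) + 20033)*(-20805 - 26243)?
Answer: -104044 - sqrt(203927891118503955590)/112854830 ≈ -1.0417e+5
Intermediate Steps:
U = -957897280 (U = (327 + 20033)*(-47048) = 20360*(-47048) = -957897280)
(-182213 - sqrt(61965 + (153/(-27070) + U/20845))) + 78169 = (-182213 - sqrt(61965 + (153/(-27070) - 957897280/20845))) + 78169 = (-182213 - sqrt(61965 + (153*(-1/27070) - 957897280*1/20845))) + 78169 = (-182213 - sqrt(61965 + (-153/27070 - 191579456/4169))) + 78169 = (-182213 - sqrt(61965 - 5186056511777/112854830)) + 78169 = (-182213 - sqrt(1806993029173/112854830)) + 78169 = (-182213 - sqrt(203927891118503955590)/112854830) + 78169 = -104044 - sqrt(203927891118503955590)/112854830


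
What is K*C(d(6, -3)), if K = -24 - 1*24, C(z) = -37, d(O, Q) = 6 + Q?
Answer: 1776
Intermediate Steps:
K = -48 (K = -24 - 24 = -48)
K*C(d(6, -3)) = -48*(-37) = 1776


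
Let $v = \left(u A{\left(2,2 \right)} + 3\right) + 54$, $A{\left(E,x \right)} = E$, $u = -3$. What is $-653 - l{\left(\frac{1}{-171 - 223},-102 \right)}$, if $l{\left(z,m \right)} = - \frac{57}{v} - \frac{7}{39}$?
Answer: $- \frac{432079}{663} \approx -651.7$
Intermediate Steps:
$v = 51$ ($v = \left(\left(-3\right) 2 + 3\right) + 54 = \left(-6 + 3\right) + 54 = -3 + 54 = 51$)
$l{\left(z,m \right)} = - \frac{860}{663}$ ($l{\left(z,m \right)} = - \frac{57}{51} - \frac{7}{39} = \left(-57\right) \frac{1}{51} - \frac{7}{39} = - \frac{19}{17} - \frac{7}{39} = - \frac{860}{663}$)
$-653 - l{\left(\frac{1}{-171 - 223},-102 \right)} = -653 - - \frac{860}{663} = -653 + \frac{860}{663} = - \frac{432079}{663}$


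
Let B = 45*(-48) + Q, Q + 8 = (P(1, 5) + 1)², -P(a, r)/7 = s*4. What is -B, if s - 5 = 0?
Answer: -17153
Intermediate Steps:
s = 5 (s = 5 + 0 = 5)
P(a, r) = -140 (P(a, r) = -35*4 = -7*20 = -140)
Q = 19313 (Q = -8 + (-140 + 1)² = -8 + (-139)² = -8 + 19321 = 19313)
B = 17153 (B = 45*(-48) + 19313 = -2160 + 19313 = 17153)
-B = -1*17153 = -17153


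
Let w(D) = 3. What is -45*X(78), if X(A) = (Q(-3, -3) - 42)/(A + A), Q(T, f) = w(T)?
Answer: 45/4 ≈ 11.250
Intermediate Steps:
Q(T, f) = 3
X(A) = -39/(2*A) (X(A) = (3 - 42)/(A + A) = -39*1/(2*A) = -39/(2*A))
-45*X(78) = -(-1755)/(2*78) = -45*(-¼) = 45/4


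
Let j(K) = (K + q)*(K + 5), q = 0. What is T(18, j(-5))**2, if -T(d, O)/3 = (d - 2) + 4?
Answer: 3600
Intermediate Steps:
j(K) = K*(5 + K) (j(K) = (K + 0)*(K + 5) = K*(5 + K))
T(d, O) = -6 - 3*d (T(d, O) = -3*((d - 2) + 4) = -3*((-2 + d) + 4) = -3*(2 + d) = -6 - 3*d)
T(18, j(-5))**2 = (-6 - 3*18)**2 = (-6 - 54)**2 = (-60)**2 = 3600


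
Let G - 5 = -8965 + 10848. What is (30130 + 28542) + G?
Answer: 60560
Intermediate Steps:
G = 1888 (G = 5 + (-8965 + 10848) = 5 + 1883 = 1888)
(30130 + 28542) + G = (30130 + 28542) + 1888 = 58672 + 1888 = 60560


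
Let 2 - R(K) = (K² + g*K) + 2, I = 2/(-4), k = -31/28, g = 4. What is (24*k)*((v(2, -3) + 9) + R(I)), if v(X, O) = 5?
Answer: -837/2 ≈ -418.50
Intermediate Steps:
k = -31/28 (k = -31*1/28 = -31/28 ≈ -1.1071)
I = -½ (I = 2*(-¼) = -½ ≈ -0.50000)
R(K) = -K² - 4*K (R(K) = 2 - ((K² + 4*K) + 2) = 2 - (2 + K² + 4*K) = 2 + (-2 - K² - 4*K) = -K² - 4*K)
(24*k)*((v(2, -3) + 9) + R(I)) = (24*(-31/28))*((5 + 9) - 1*(-½)*(4 - ½)) = -186*(14 - 1*(-½)*7/2)/7 = -186*(14 + 7/4)/7 = -186/7*63/4 = -837/2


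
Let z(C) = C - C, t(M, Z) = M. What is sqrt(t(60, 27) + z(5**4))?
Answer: 2*sqrt(15) ≈ 7.7460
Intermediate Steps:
z(C) = 0
sqrt(t(60, 27) + z(5**4)) = sqrt(60 + 0) = sqrt(60) = 2*sqrt(15)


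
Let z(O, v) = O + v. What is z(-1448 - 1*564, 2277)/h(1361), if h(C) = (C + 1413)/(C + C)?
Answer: 360665/1387 ≈ 260.03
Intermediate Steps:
h(C) = (1413 + C)/(2*C) (h(C) = (1413 + C)/((2*C)) = (1413 + C)*(1/(2*C)) = (1413 + C)/(2*C))
z(-1448 - 1*564, 2277)/h(1361) = ((-1448 - 1*564) + 2277)/(((½)*(1413 + 1361)/1361)) = ((-1448 - 564) + 2277)/(((½)*(1/1361)*2774)) = (-2012 + 2277)/(1387/1361) = 265*(1361/1387) = 360665/1387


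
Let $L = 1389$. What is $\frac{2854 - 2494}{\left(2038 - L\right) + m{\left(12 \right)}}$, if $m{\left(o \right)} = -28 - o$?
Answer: $\frac{120}{203} \approx 0.59113$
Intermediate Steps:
$\frac{2854 - 2494}{\left(2038 - L\right) + m{\left(12 \right)}} = \frac{2854 - 2494}{\left(2038 - 1389\right) - 40} = \frac{360}{\left(2038 - 1389\right) - 40} = \frac{360}{649 - 40} = \frac{360}{609} = 360 \cdot \frac{1}{609} = \frac{120}{203}$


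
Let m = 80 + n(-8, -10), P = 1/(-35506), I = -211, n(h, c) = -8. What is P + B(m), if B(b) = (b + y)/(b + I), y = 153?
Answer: -7988989/4935334 ≈ -1.6187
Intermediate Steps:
P = -1/35506 ≈ -2.8164e-5
m = 72 (m = 80 - 8 = 72)
B(b) = (153 + b)/(-211 + b) (B(b) = (b + 153)/(b - 211) = (153 + b)/(-211 + b))
P + B(m) = -1/35506 + (153 + 72)/(-211 + 72) = -1/35506 + 225/(-139) = -1/35506 - 1/139*225 = -1/35506 - 225/139 = -7988989/4935334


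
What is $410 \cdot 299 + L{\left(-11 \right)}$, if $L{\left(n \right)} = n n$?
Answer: $122711$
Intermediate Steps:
$L{\left(n \right)} = n^{2}$
$410 \cdot 299 + L{\left(-11 \right)} = 410 \cdot 299 + \left(-11\right)^{2} = 122590 + 121 = 122711$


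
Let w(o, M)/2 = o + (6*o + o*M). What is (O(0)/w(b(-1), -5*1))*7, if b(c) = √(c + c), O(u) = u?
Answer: 0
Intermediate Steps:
b(c) = √2*√c (b(c) = √(2*c) = √2*√c)
w(o, M) = 14*o + 2*M*o (w(o, M) = 2*(o + (6*o + o*M)) = 2*(o + (6*o + M*o)) = 2*(7*o + M*o) = 14*o + 2*M*o)
(O(0)/w(b(-1), -5*1))*7 = (0/((2*(√2*√(-1))*(7 - 5*1))))*7 = (0/((2*(√2*I)*(7 - 5))))*7 = (0/((2*(I*√2)*2)))*7 = (0/((4*I*√2)))*7 = (0*(-I*√2/8))*7 = 0*7 = 0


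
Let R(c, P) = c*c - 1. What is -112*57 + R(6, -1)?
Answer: -6349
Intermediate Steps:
R(c, P) = -1 + c² (R(c, P) = c² - 1 = -1 + c²)
-112*57 + R(6, -1) = -112*57 + (-1 + 6²) = -6384 + (-1 + 36) = -6384 + 35 = -6349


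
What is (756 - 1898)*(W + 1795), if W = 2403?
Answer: -4794116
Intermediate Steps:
(756 - 1898)*(W + 1795) = (756 - 1898)*(2403 + 1795) = -1142*4198 = -4794116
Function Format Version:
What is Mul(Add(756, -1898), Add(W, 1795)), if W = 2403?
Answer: -4794116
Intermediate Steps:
Mul(Add(756, -1898), Add(W, 1795)) = Mul(Add(756, -1898), Add(2403, 1795)) = Mul(-1142, 4198) = -4794116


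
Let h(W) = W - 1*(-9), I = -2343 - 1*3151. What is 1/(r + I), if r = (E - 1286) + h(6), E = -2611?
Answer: -1/9376 ≈ -0.00010666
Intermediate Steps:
I = -5494 (I = -2343 - 3151 = -5494)
h(W) = 9 + W (h(W) = W + 9 = 9 + W)
r = -3882 (r = (-2611 - 1286) + (9 + 6) = -3897 + 15 = -3882)
1/(r + I) = 1/(-3882 - 5494) = 1/(-9376) = -1/9376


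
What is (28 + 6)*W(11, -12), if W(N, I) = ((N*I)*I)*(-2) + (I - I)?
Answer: -107712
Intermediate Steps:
W(N, I) = -2*N*I² (W(N, I) = ((I*N)*I)*(-2) + 0 = (N*I²)*(-2) + 0 = -2*N*I² + 0 = -2*N*I²)
(28 + 6)*W(11, -12) = (28 + 6)*(-2*11*(-12)²) = 34*(-2*11*144) = 34*(-3168) = -107712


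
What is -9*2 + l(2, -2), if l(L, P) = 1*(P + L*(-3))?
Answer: -26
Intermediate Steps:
l(L, P) = P - 3*L (l(L, P) = 1*(P - 3*L) = P - 3*L)
-9*2 + l(2, -2) = -9*2 + (-2 - 3*2) = -18 + (-2 - 6) = -18 - 8 = -26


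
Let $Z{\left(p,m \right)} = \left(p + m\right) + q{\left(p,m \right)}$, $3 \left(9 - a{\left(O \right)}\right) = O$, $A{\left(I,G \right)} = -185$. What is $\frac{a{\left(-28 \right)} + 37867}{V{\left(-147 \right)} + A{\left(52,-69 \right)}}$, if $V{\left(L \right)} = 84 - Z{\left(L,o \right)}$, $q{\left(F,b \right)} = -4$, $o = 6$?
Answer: $\frac{28414}{33} \approx 861.03$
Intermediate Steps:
$a{\left(O \right)} = 9 - \frac{O}{3}$
$Z{\left(p,m \right)} = -4 + m + p$ ($Z{\left(p,m \right)} = \left(p + m\right) - 4 = \left(m + p\right) - 4 = -4 + m + p$)
$V{\left(L \right)} = 82 - L$ ($V{\left(L \right)} = 84 - \left(-4 + 6 + L\right) = 84 - \left(2 + L\right) = 82 - L$)
$\frac{a{\left(-28 \right)} + 37867}{V{\left(-147 \right)} + A{\left(52,-69 \right)}} = \frac{\left(9 - - \frac{28}{3}\right) + 37867}{\left(82 - -147\right) - 185} = \frac{\left(9 + \frac{28}{3}\right) + 37867}{\left(82 + 147\right) - 185} = \frac{\frac{55}{3} + 37867}{229 - 185} = \frac{113656}{3 \cdot 44} = \frac{113656}{3} \cdot \frac{1}{44} = \frac{28414}{33}$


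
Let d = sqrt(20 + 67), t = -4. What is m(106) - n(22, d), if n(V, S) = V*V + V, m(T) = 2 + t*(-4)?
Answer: -488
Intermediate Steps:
d = sqrt(87) ≈ 9.3274
m(T) = 18 (m(T) = 2 - 4*(-4) = 2 + 16 = 18)
n(V, S) = V + V**2 (n(V, S) = V**2 + V = V + V**2)
m(106) - n(22, d) = 18 - 22*(1 + 22) = 18 - 22*23 = 18 - 1*506 = 18 - 506 = -488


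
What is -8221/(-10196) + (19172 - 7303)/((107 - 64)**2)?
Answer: 136216953/18852404 ≈ 7.2254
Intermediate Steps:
-8221/(-10196) + (19172 - 7303)/((107 - 64)**2) = -8221*(-1/10196) + 11869/(43**2) = 8221/10196 + 11869/1849 = 136216953/18852404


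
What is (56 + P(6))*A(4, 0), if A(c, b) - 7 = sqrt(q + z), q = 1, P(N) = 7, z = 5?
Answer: 441 + 63*sqrt(6) ≈ 595.32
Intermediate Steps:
A(c, b) = 7 + sqrt(6) (A(c, b) = 7 + sqrt(1 + 5) = 7 + sqrt(6))
(56 + P(6))*A(4, 0) = (56 + 7)*(7 + sqrt(6)) = 63*(7 + sqrt(6)) = 441 + 63*sqrt(6)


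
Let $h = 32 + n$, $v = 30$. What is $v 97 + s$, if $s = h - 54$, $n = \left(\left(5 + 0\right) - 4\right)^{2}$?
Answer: $2889$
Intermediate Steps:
$n = 1$ ($n = \left(5 - 4\right)^{2} = 1^{2} = 1$)
$h = 33$ ($h = 32 + 1 = 33$)
$s = -21$ ($s = 33 - 54 = -21$)
$v 97 + s = 30 \cdot 97 - 21 = 2910 - 21 = 2889$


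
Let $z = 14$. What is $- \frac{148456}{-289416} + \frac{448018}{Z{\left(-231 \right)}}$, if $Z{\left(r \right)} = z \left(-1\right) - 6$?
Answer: $- \frac{8103788023}{361770} \approx -22400.0$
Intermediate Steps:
$Z{\left(r \right)} = -20$ ($Z{\left(r \right)} = 14 \left(-1\right) - 6 = -14 - 6 = -20$)
$- \frac{148456}{-289416} + \frac{448018}{Z{\left(-231 \right)}} = - \frac{148456}{-289416} + \frac{448018}{-20} = \left(-148456\right) \left(- \frac{1}{289416}\right) + 448018 \left(- \frac{1}{20}\right) = \frac{18557}{36177} - \frac{224009}{10} = - \frac{8103788023}{361770}$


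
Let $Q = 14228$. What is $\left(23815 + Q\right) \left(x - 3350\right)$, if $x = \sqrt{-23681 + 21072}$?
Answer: $-127444050 + 38043 i \sqrt{2609} \approx -1.2744 \cdot 10^{8} + 1.9432 \cdot 10^{6} i$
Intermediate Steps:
$x = i \sqrt{2609}$ ($x = \sqrt{-2609} = i \sqrt{2609} \approx 51.078 i$)
$\left(23815 + Q\right) \left(x - 3350\right) = \left(23815 + 14228\right) \left(i \sqrt{2609} - 3350\right) = 38043 \left(-3350 + i \sqrt{2609}\right) = -127444050 + 38043 i \sqrt{2609}$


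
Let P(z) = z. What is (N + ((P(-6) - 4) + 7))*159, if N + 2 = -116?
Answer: -19239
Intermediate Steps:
N = -118 (N = -2 - 116 = -118)
(N + ((P(-6) - 4) + 7))*159 = (-118 + ((-6 - 4) + 7))*159 = (-118 + (-10 + 7))*159 = (-118 - 3)*159 = -121*159 = -19239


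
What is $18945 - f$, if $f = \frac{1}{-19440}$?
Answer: $\frac{368290801}{19440} \approx 18945.0$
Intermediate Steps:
$f = - \frac{1}{19440} \approx -5.144 \cdot 10^{-5}$
$18945 - f = 18945 - - \frac{1}{19440} = 18945 + \frac{1}{19440} = \frac{368290801}{19440}$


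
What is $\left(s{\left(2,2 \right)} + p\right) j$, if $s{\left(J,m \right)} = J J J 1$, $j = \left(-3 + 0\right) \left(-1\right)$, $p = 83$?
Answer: $273$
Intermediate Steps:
$j = 3$ ($j = \left(-3\right) \left(-1\right) = 3$)
$s{\left(J,m \right)} = J^{3}$ ($s{\left(J,m \right)} = J^{2} J 1 = J^{3} \cdot 1 = J^{3}$)
$\left(s{\left(2,2 \right)} + p\right) j = \left(2^{3} + 83\right) 3 = \left(8 + 83\right) 3 = 91 \cdot 3 = 273$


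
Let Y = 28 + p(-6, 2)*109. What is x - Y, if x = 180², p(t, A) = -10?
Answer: 33462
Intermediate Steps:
Y = -1062 (Y = 28 - 10*109 = 28 - 1090 = -1062)
x = 32400
x - Y = 32400 - 1*(-1062) = 32400 + 1062 = 33462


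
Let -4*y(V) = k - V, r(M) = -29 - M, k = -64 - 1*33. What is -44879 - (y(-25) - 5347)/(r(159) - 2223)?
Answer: -108208598/2411 ≈ -44881.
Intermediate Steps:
k = -97 (k = -64 - 33 = -97)
y(V) = 97/4 + V/4 (y(V) = -(-97 - V)/4 = 97/4 + V/4)
-44879 - (y(-25) - 5347)/(r(159) - 2223) = -44879 - ((97/4 + (¼)*(-25)) - 5347)/((-29 - 1*159) - 2223) = -44879 - ((97/4 - 25/4) - 5347)/((-29 - 159) - 2223) = -44879 - (18 - 5347)/(-188 - 2223) = -44879 - (-5329)/(-2411) = -44879 - (-5329)*(-1)/2411 = -44879 - 1*5329/2411 = -44879 - 5329/2411 = -108208598/2411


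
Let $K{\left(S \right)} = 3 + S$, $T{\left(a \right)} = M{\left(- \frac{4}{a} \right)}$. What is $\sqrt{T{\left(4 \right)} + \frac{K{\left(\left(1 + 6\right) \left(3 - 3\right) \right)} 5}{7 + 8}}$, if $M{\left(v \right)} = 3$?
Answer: $2$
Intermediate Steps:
$T{\left(a \right)} = 3$
$\sqrt{T{\left(4 \right)} + \frac{K{\left(\left(1 + 6\right) \left(3 - 3\right) \right)} 5}{7 + 8}} = \sqrt{3 + \frac{\left(3 + \left(1 + 6\right) \left(3 - 3\right)\right) 5}{7 + 8}} = \sqrt{3 + \frac{\left(3 + 7 \cdot 0\right) 5}{15}} = \sqrt{3 + \left(3 + 0\right) 5 \cdot \frac{1}{15}} = \sqrt{3 + 3 \cdot 5 \cdot \frac{1}{15}} = \sqrt{3 + 15 \cdot \frac{1}{15}} = \sqrt{3 + 1} = \sqrt{4} = 2$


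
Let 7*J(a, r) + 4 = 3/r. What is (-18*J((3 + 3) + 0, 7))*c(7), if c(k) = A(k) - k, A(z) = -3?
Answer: -4500/49 ≈ -91.837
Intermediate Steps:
J(a, r) = -4/7 + 3/(7*r) (J(a, r) = -4/7 + (3/r)/7 = -4/7 + 3/(7*r))
c(k) = -3 - k
(-18*J((3 + 3) + 0, 7))*c(7) = (-18*(3 - 4*7)/(7*7))*(-3 - 1*7) = (-18*(3 - 28)/(7*7))*(-3 - 7) = -18*(-25)/(7*7)*(-10) = -18*(-25/49)*(-10) = (450/49)*(-10) = -4500/49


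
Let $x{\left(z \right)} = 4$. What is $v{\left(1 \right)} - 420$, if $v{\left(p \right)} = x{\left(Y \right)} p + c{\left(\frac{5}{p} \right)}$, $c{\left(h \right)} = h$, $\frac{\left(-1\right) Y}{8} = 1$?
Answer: $-411$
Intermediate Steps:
$Y = -8$ ($Y = \left(-8\right) 1 = -8$)
$v{\left(p \right)} = 4 p + \frac{5}{p}$
$v{\left(1 \right)} - 420 = \left(4 \cdot 1 + \frac{5}{1}\right) - 420 = \left(4 + 5 \cdot 1\right) - 420 = \left(4 + 5\right) - 420 = 9 - 420 = -411$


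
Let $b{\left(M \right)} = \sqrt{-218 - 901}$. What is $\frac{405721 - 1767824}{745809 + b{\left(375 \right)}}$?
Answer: $- \frac{338622892109}{185410355200} + \frac{1362103 i \sqrt{1119}}{556231065600} \approx -1.8263 + 8.1916 \cdot 10^{-5} i$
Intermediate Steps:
$b{\left(M \right)} = i \sqrt{1119}$ ($b{\left(M \right)} = \sqrt{-1119} = i \sqrt{1119}$)
$\frac{405721 - 1767824}{745809 + b{\left(375 \right)}} = \frac{405721 - 1767824}{745809 + i \sqrt{1119}} = - \frac{1362103}{745809 + i \sqrt{1119}}$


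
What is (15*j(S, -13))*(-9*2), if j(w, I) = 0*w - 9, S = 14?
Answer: 2430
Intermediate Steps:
j(w, I) = -9 (j(w, I) = 0 - 9 = -9)
(15*j(S, -13))*(-9*2) = (15*(-9))*(-9*2) = -135*(-18) = 2430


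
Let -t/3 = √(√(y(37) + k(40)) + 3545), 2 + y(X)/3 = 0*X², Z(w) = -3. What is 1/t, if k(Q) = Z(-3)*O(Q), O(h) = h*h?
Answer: -1/(3*√(3545 + 3*I*√534)) ≈ -0.0055977 + 5.4728e-5*I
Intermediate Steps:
O(h) = h²
k(Q) = -3*Q²
y(X) = -6 (y(X) = -6 + 3*(0*X²) = -6 + 3*0 = -6 + 0 = -6)
t = -3*√(3545 + 3*I*√534) (t = -3*√(√(-6 - 3*40²) + 3545) = -3*√(√(-6 - 3*1600) + 3545) = -3*√(√(-6 - 4800) + 3545) = -3*√(√(-4806) + 3545) = -3*√(3*I*√534 + 3545) = -3*√(3545 + 3*I*√534) ≈ -178.63 - 1.7464*I)
1/t = 1/(-3*√(3545 + 3*I*√534)) = -1/(3*√(3545 + 3*I*√534))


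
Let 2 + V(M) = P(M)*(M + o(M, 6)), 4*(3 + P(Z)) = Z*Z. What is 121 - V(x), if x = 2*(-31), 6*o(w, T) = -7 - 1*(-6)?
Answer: 179036/3 ≈ 59679.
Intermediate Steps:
o(w, T) = -⅙ (o(w, T) = (-7 - 1*(-6))/6 = (-7 + 6)/6 = (⅙)*(-1) = -⅙)
P(Z) = -3 + Z²/4 (P(Z) = -3 + (Z*Z)/4 = -3 + Z²/4)
x = -62
V(M) = -2 + (-3 + M²/4)*(-⅙ + M) (V(M) = -2 + (-3 + M²/4)*(M - ⅙) = -2 + (-3 + M²/4)*(-⅙ + M))
121 - V(x) = 121 - (-3/2 - 1/24*(-62)² + (¼)*(-62)*(-12 + (-62)²)) = 121 - (-3/2 - 1/24*3844 + (¼)*(-62)*(-12 + 3844)) = 121 - (-3/2 - 961/6 + (¼)*(-62)*3832) = 121 - (-3/2 - 961/6 - 59396) = 121 - 1*(-178673/3) = 121 + 178673/3 = 179036/3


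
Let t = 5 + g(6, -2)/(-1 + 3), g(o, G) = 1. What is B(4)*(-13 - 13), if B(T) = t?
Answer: -143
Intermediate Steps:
t = 11/2 (t = 5 + 1/(-1 + 3) = 5 + 1/2 = 5 + (½)*1 = 5 + ½ = 11/2 ≈ 5.5000)
B(T) = 11/2
B(4)*(-13 - 13) = 11*(-13 - 13)/2 = (11/2)*(-26) = -143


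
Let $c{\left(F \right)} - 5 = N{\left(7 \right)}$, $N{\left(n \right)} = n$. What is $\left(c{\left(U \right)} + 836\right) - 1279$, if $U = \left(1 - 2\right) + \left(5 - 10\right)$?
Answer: $-431$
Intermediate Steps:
$U = -6$ ($U = -1 + \left(5 - 10\right) = -1 - 5 = -6$)
$c{\left(F \right)} = 12$ ($c{\left(F \right)} = 5 + 7 = 12$)
$\left(c{\left(U \right)} + 836\right) - 1279 = \left(12 + 836\right) - 1279 = 848 - 1279 = -431$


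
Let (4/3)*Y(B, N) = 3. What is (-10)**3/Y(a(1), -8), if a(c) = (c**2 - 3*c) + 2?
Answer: -4000/9 ≈ -444.44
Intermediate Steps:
a(c) = 2 + c**2 - 3*c
Y(B, N) = 9/4 (Y(B, N) = (3/4)*3 = 9/4)
(-10)**3/Y(a(1), -8) = (-10)**3/(9/4) = -1000*4/9 = -4000/9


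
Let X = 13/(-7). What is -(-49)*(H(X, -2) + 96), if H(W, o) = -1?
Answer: 4655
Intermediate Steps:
X = -13/7 (X = 13*(-⅐) = -13/7 ≈ -1.8571)
-(-49)*(H(X, -2) + 96) = -(-49)*(-1 + 96) = -(-49)*95 = -1*(-4655) = 4655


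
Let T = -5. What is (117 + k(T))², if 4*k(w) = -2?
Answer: 54289/4 ≈ 13572.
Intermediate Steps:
k(w) = -½ (k(w) = (¼)*(-2) = -½)
(117 + k(T))² = (117 - ½)² = (233/2)² = 54289/4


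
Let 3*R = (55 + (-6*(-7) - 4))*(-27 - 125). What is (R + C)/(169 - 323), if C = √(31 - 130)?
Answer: 2356/77 - 3*I*√11/154 ≈ 30.597 - 0.06461*I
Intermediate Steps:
C = 3*I*√11 (C = √(-99) = 3*I*√11 ≈ 9.9499*I)
R = -4712 (R = ((55 + (-6*(-7) - 4))*(-27 - 125))/3 = ((55 + (42 - 4))*(-152))/3 = ((55 + 38)*(-152))/3 = (93*(-152))/3 = (⅓)*(-14136) = -4712)
(R + C)/(169 - 323) = (-4712 + 3*I*√11)/(169 - 323) = (-4712 + 3*I*√11)/(-154) = (-4712 + 3*I*√11)*(-1/154) = 2356/77 - 3*I*√11/154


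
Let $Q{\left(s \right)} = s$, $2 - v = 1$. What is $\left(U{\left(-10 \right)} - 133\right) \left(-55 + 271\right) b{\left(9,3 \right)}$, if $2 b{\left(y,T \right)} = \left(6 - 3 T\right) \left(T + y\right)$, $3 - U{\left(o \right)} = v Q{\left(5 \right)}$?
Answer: $524880$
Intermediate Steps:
$v = 1$ ($v = 2 - 1 = 1$)
$U{\left(o \right)} = -2$ ($U{\left(o \right)} = 3 - 1 \cdot 5 = 3 - 5 = -2$)
$b{\left(y,T \right)} = \frac{\left(6 - 3 T\right) \left(T + y\right)}{2}$
$\left(U{\left(-10 \right)} - 133\right) \left(-55 + 271\right) b{\left(9,3 \right)} = \left(-2 - 133\right) \left(-55 + 271\right) \left(3 \cdot 3 + 3 \cdot 9 - \frac{3 \cdot 3^{2}}{2} - \frac{9}{2} \cdot 9\right) = \left(-135\right) 216 \left(9 + 27 - \frac{27}{2} - \frac{81}{2}\right) = - 29160 \left(9 + 27 - \frac{27}{2} - \frac{81}{2}\right) = \left(-29160\right) \left(-18\right) = 524880$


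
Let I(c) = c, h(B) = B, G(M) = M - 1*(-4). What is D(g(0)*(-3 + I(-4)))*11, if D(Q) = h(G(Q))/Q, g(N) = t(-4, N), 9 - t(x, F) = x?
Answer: 957/91 ≈ 10.516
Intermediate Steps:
G(M) = 4 + M (G(M) = M + 4 = 4 + M)
t(x, F) = 9 - x
g(N) = 13 (g(N) = 9 - 1*(-4) = 9 + 4 = 13)
D(Q) = (4 + Q)/Q
D(g(0)*(-3 + I(-4)))*11 = ((4 + 13*(-3 - 4))/((13*(-3 - 4))))*11 = ((4 + 13*(-7))/((13*(-7))))*11 = ((4 - 91)/(-91))*11 = -1/91*(-87)*11 = (87/91)*11 = 957/91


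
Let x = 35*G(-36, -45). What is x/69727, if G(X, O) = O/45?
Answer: -5/9961 ≈ -0.00050196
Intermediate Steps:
G(X, O) = O/45 (G(X, O) = O*(1/45) = O/45)
x = -35 (x = 35*((1/45)*(-45)) = 35*(-1) = -35)
x/69727 = -35/69727 = -35*1/69727 = -5/9961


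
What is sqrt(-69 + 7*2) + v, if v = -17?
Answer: -17 + I*sqrt(55) ≈ -17.0 + 7.4162*I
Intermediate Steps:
sqrt(-69 + 7*2) + v = sqrt(-69 + 7*2) - 17 = sqrt(-69 + 14) - 17 = sqrt(-55) - 17 = I*sqrt(55) - 17 = -17 + I*sqrt(55)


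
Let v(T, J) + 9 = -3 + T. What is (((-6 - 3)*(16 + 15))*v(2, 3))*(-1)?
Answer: -2790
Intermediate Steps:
v(T, J) = -12 + T (v(T, J) = -9 + (-3 + T) = -12 + T)
(((-6 - 3)*(16 + 15))*v(2, 3))*(-1) = (((-6 - 3)*(16 + 15))*(-12 + 2))*(-1) = (-9*31*(-10))*(-1) = -279*(-10)*(-1) = 2790*(-1) = -2790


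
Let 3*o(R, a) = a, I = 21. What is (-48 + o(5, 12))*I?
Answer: -924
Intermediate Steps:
o(R, a) = a/3
(-48 + o(5, 12))*I = (-48 + (1/3)*12)*21 = (-48 + 4)*21 = -44*21 = -924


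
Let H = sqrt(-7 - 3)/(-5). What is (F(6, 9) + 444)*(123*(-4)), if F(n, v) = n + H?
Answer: -221400 + 492*I*sqrt(10)/5 ≈ -2.214e+5 + 311.17*I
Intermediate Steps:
H = -I*sqrt(10)/5 (H = sqrt(-10)*(-1/5) = (I*sqrt(10))*(-1/5) = -I*sqrt(10)/5 ≈ -0.63246*I)
F(n, v) = n - I*sqrt(10)/5
(F(6, 9) + 444)*(123*(-4)) = ((6 - I*sqrt(10)/5) + 444)*(123*(-4)) = (450 - I*sqrt(10)/5)*(-492) = -221400 + 492*I*sqrt(10)/5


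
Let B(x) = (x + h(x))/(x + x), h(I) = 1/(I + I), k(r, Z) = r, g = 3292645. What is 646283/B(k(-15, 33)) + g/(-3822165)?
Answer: 985888581571/764433 ≈ 1.2897e+6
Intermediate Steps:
h(I) = 1/(2*I)
B(x) = (x + 1/(2*x))/(2*x) (B(x) = (x + 1/(2*x))/(x + x) = (x + 1/(2*x))/((2*x)) = (x + 1/(2*x))*(1/(2*x)) = (x + 1/(2*x))/(2*x))
646283/B(k(-15, 33)) + g/(-3822165) = 646283/(1/2 + (1/4)/(-15)**2) + 3292645/(-3822165) = 646283/(1/2 + (1/4)*(1/225)) + 3292645*(-1/3822165) = 646283/(1/2 + 1/900) - 658529/764433 = 646283/(451/900) - 658529/764433 = 646283*(900/451) - 658529/764433 = 1289700 - 658529/764433 = 985888581571/764433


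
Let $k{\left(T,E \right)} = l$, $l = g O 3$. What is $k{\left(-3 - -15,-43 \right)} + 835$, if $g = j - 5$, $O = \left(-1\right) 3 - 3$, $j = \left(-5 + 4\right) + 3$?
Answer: $889$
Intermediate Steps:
$j = 2$ ($j = -1 + 3 = 2$)
$O = -6$ ($O = -3 - 3 = -6$)
$g = -3$ ($g = 2 - 5 = -3$)
$l = 54$ ($l = \left(-3\right) \left(-6\right) 3 = 18 \cdot 3 = 54$)
$k{\left(T,E \right)} = 54$
$k{\left(-3 - -15,-43 \right)} + 835 = 54 + 835 = 889$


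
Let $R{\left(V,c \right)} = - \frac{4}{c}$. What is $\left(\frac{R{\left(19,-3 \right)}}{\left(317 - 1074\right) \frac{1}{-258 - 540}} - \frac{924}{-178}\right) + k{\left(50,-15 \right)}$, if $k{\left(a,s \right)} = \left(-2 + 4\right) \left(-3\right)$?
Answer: $\frac{40192}{67373} \approx 0.59656$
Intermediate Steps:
$k{\left(a,s \right)} = -6$ ($k{\left(a,s \right)} = 2 \left(-3\right) = -6$)
$\left(\frac{R{\left(19,-3 \right)}}{\left(317 - 1074\right) \frac{1}{-258 - 540}} - \frac{924}{-178}\right) + k{\left(50,-15 \right)} = \left(\frac{\left(-4\right) \frac{1}{-3}}{\left(317 - 1074\right) \frac{1}{-258 - 540}} - \frac{924}{-178}\right) - 6 = \left(\frac{\left(-4\right) \left(- \frac{1}{3}\right)}{\left(-757\right) \frac{1}{-798}} - - \frac{462}{89}\right) - 6 = \left(\frac{4}{3 \left(\left(-757\right) \left(- \frac{1}{798}\right)\right)} + \frac{462}{89}\right) - 6 = \left(\frac{4}{3 \cdot \frac{757}{798}} + \frac{462}{89}\right) - 6 = \left(\frac{4}{3} \cdot \frac{798}{757} + \frac{462}{89}\right) - 6 = \left(\frac{1064}{757} + \frac{462}{89}\right) - 6 = \frac{444430}{67373} - 6 = \frac{40192}{67373}$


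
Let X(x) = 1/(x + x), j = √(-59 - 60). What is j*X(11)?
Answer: I*√119/22 ≈ 0.49585*I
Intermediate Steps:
j = I*√119 (j = √(-119) = I*√119 ≈ 10.909*I)
X(x) = 1/(2*x)
j*X(11) = (I*√119)*((½)/11) = (I*√119)*((½)*(1/11)) = (I*√119)*(1/22) = I*√119/22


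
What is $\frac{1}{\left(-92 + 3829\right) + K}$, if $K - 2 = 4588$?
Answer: $\frac{1}{8327} \approx 0.00012009$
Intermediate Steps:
$K = 4590$ ($K = 2 + 4588 = 4590$)
$\frac{1}{\left(-92 + 3829\right) + K} = \frac{1}{\left(-92 + 3829\right) + 4590} = \frac{1}{3737 + 4590} = \frac{1}{8327}$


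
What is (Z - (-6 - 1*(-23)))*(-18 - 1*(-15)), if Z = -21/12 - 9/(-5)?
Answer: 1017/20 ≈ 50.850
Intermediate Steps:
Z = 1/20 (Z = -21*1/12 - 9*(-1/5) = -7/4 + 9/5 = 1/20 ≈ 0.050000)
(Z - (-6 - 1*(-23)))*(-18 - 1*(-15)) = (1/20 - (-6 - 1*(-23)))*(-18 - 1*(-15)) = (1/20 - (-6 + 23))*(-18 + 15) = (1/20 - 1*17)*(-3) = (1/20 - 17)*(-3) = -339/20*(-3) = 1017/20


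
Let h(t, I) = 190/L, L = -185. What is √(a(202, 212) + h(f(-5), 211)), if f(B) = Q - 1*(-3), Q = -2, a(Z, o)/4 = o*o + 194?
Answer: √247174282/37 ≈ 424.91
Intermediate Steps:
a(Z, o) = 776 + 4*o² (a(Z, o) = 4*(o*o + 194) = 4*(o² + 194) = 4*(194 + o²) = 776 + 4*o²)
f(B) = 1 (f(B) = -2 - 1*(-3) = -2 + 3 = 1)
h(t, I) = -38/37 (h(t, I) = 190/(-185) = 190*(-1/185) = -38/37)
√(a(202, 212) + h(f(-5), 211)) = √((776 + 4*212²) - 38/37) = √((776 + 4*44944) - 38/37) = √((776 + 179776) - 38/37) = √(180552 - 38/37) = √(6680386/37) = √247174282/37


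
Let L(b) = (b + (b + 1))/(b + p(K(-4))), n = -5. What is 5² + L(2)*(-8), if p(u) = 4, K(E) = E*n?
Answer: 55/3 ≈ 18.333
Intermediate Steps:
K(E) = -5*E (K(E) = E*(-5) = -5*E)
L(b) = (1 + 2*b)/(4 + b) (L(b) = (b + (b + 1))/(b + 4) = (b + (1 + b))/(4 + b) = (1 + 2*b)/(4 + b))
5² + L(2)*(-8) = 5² + ((1 + 2*2)/(4 + 2))*(-8) = 25 + ((1 + 4)/6)*(-8) = 25 + ((⅙)*5)*(-8) = 25 + (⅚)*(-8) = 25 - 20/3 = 55/3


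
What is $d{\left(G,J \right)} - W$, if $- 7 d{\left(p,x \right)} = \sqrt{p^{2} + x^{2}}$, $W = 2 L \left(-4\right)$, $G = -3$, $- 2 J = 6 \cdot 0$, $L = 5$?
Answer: $\frac{277}{7} \approx 39.571$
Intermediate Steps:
$J = 0$ ($J = - \frac{6 \cdot 0}{2} = \left(- \frac{1}{2}\right) 0 = 0$)
$W = -40$ ($W = 2 \cdot 5 \left(-4\right) = 10 \left(-4\right) = -40$)
$d{\left(p,x \right)} = - \frac{\sqrt{p^{2} + x^{2}}}{7}$
$d{\left(G,J \right)} - W = - \frac{\sqrt{\left(-3\right)^{2} + 0^{2}}}{7} - -40 = - \frac{\sqrt{9 + 0}}{7} + 40 = - \frac{\sqrt{9}}{7} + 40 = \left(- \frac{1}{7}\right) 3 + 40 = - \frac{3}{7} + 40 = \frac{277}{7}$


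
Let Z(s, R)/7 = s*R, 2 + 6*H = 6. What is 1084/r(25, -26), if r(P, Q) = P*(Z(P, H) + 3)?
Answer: 3252/8975 ≈ 0.36234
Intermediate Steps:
H = ⅔ (H = -⅓ + (⅙)*6 = -⅓ + 1 = ⅔ ≈ 0.66667)
Z(s, R) = 7*R*s (Z(s, R) = 7*(s*R) = 7*(R*s) = 7*R*s)
r(P, Q) = P*(3 + 14*P/3) (r(P, Q) = P*(7*(⅔)*P + 3) = P*(14*P/3 + 3) = P*(3 + 14*P/3))
1084/r(25, -26) = 1084/(((⅓)*25*(9 + 14*25))) = 1084/(((⅓)*25*(9 + 350))) = 1084/(((⅓)*25*359)) = 1084/(8975/3) = 1084*(3/8975) = 3252/8975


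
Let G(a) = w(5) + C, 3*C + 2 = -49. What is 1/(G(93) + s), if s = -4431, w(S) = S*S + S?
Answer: -1/4418 ≈ -0.00022635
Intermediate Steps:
C = -17 (C = -2/3 + (1/3)*(-49) = -2/3 - 49/3 = -17)
w(S) = S + S**2 (w(S) = S**2 + S = S + S**2)
G(a) = 13 (G(a) = 5*(1 + 5) - 17 = 5*6 - 17 = 30 - 17 = 13)
1/(G(93) + s) = 1/(13 - 4431) = 1/(-4418) = -1/4418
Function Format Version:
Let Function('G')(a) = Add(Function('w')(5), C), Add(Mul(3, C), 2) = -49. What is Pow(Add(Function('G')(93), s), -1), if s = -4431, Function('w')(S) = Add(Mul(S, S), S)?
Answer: Rational(-1, 4418) ≈ -0.00022635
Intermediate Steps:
C = -17 (C = Add(Rational(-2, 3), Mul(Rational(1, 3), -49)) = Add(Rational(-2, 3), Rational(-49, 3)) = -17)
Function('w')(S) = Add(S, Pow(S, 2)) (Function('w')(S) = Add(Pow(S, 2), S) = Add(S, Pow(S, 2)))
Function('G')(a) = 13 (Function('G')(a) = Add(Mul(5, Add(1, 5)), -17) = Add(Mul(5, 6), -17) = Add(30, -17) = 13)
Pow(Add(Function('G')(93), s), -1) = Pow(Add(13, -4431), -1) = Pow(-4418, -1) = Rational(-1, 4418)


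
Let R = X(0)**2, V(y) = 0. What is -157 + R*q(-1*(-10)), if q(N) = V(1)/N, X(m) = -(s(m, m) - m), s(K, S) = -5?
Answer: -157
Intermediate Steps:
X(m) = 5 + m (X(m) = -(-5 - m) = 5 + m)
q(N) = 0 (q(N) = 0/N = 0)
R = 25 (R = (5 + 0)**2 = 5**2 = 25)
-157 + R*q(-1*(-10)) = -157 + 25*0 = -157 + 0 = -157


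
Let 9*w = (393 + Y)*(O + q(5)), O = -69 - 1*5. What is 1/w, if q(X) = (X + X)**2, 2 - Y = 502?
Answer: -9/2782 ≈ -0.0032351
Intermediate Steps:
Y = -500 (Y = 2 - 1*502 = 2 - 502 = -500)
q(X) = 4*X**2 (q(X) = (2*X)**2 = 4*X**2)
O = -74 (O = -69 - 5 = -74)
w = -2782/9 (w = ((393 - 500)*(-74 + 4*5**2))/9 = (-107*(-74 + 4*25))/9 = (-107*(-74 + 100))/9 = (-107*26)/9 = (1/9)*(-2782) = -2782/9 ≈ -309.11)
1/w = 1/(-2782/9) = -9/2782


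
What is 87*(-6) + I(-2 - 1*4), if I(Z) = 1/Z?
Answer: -3133/6 ≈ -522.17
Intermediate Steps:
87*(-6) + I(-2 - 1*4) = 87*(-6) + 1/(-2 - 1*4) = -522 + 1/(-2 - 4) = -522 + 1/(-6) = -522 - ⅙ = -3133/6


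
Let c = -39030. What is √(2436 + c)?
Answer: 3*I*√4066 ≈ 191.3*I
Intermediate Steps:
√(2436 + c) = √(2436 - 39030) = √(-36594) = 3*I*√4066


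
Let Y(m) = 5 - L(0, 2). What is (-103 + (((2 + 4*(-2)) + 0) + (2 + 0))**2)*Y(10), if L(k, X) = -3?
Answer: -696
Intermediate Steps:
Y(m) = 8 (Y(m) = 5 - 1*(-3) = 5 + 3 = 8)
(-103 + (((2 + 4*(-2)) + 0) + (2 + 0))**2)*Y(10) = (-103 + (((2 + 4*(-2)) + 0) + (2 + 0))**2)*8 = (-103 + (((2 - 8) + 0) + 2)**2)*8 = (-103 + ((-6 + 0) + 2)**2)*8 = (-103 + (-6 + 2)**2)*8 = (-103 + (-4)**2)*8 = (-103 + 16)*8 = -87*8 = -696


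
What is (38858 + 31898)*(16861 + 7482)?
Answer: 1722413308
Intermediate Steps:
(38858 + 31898)*(16861 + 7482) = 70756*24343 = 1722413308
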